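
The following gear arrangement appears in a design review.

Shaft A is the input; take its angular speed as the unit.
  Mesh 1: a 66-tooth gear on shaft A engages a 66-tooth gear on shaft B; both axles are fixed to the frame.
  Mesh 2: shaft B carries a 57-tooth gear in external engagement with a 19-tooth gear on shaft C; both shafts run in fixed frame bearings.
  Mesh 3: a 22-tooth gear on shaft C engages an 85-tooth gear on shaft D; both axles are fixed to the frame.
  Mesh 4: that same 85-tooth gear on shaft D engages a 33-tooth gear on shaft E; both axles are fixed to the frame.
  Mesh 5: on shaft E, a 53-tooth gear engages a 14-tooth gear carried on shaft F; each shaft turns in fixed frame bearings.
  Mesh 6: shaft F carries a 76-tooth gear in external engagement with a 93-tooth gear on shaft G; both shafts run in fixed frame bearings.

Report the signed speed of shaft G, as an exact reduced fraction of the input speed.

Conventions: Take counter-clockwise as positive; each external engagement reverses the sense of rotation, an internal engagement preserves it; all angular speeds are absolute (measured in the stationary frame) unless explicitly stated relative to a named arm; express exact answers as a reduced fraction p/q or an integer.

6-mesh fixed-axis compound train (all bearings frame-fixed)
mesh 1 [66T→66T]: |ω|/ω_in = 1×66/66 = 1, sense flips to −
mesh 2 [57T→19T]: |ω|/ω_in = 1×57/19 = 3, sense flips to +
mesh 3 [22T→85T]: |ω|/ω_in = 3×22/85 = 66/85, sense flips to −
mesh 4 [85T→33T]: |ω|/ω_in = (66/85)×85/33 = 2, sense flips to +
mesh 5 [53T→14T]: |ω|/ω_in = 2×53/14 = 53/7, sense flips to −
mesh 6 [76T→93T]: |ω|/ω_in = (53/7)×76/93 = 4028/651, sense flips to +
signed output speed (× input speed) = 4028/651

4028/651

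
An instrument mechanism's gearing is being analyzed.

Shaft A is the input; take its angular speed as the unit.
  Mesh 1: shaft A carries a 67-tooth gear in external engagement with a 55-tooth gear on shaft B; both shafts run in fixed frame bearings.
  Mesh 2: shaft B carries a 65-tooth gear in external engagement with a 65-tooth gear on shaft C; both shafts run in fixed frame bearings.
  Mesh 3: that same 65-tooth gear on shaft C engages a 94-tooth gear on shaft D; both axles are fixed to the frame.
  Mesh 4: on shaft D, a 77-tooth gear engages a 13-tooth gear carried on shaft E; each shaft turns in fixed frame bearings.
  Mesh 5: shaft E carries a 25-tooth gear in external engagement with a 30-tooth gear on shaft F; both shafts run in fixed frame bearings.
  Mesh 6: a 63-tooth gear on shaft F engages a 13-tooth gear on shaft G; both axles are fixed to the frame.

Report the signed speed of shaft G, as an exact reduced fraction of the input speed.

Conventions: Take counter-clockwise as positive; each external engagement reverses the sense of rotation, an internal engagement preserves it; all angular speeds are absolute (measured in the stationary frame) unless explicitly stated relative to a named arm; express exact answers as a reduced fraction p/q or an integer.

6-mesh fixed-axis compound train (all bearings frame-fixed)
mesh 1 [67T→55T]: |ω|/ω_in = 1×67/55 = 67/55, sense flips to −
mesh 2 [65T→65T]: |ω|/ω_in = (67/55)×65/65 = 67/55, sense flips to +
mesh 3 [65T→94T]: |ω|/ω_in = (67/55)×65/94 = 871/1034, sense flips to −
mesh 4 [77T→13T]: |ω|/ω_in = (871/1034)×77/13 = 469/94, sense flips to +
mesh 5 [25T→30T]: |ω|/ω_in = (469/94)×25/30 = 2345/564, sense flips to −
mesh 6 [63T→13T]: |ω|/ω_in = (2345/564)×63/13 = 49245/2444, sense flips to +
signed output speed (× input speed) = 49245/2444

49245/2444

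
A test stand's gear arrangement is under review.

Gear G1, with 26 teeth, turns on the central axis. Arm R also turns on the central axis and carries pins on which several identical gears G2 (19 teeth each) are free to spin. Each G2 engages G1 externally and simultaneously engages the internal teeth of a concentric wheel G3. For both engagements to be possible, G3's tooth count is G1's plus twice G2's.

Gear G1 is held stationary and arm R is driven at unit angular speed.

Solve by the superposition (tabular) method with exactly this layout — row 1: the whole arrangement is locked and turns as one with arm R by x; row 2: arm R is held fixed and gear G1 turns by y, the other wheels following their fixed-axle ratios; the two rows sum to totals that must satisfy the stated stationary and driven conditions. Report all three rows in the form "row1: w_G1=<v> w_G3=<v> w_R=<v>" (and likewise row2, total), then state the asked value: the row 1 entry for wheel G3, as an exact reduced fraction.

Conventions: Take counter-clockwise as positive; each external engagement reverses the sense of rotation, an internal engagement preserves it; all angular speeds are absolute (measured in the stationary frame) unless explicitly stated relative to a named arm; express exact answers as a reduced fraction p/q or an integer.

row1: w_G1=1 w_G3=1 w_R=1
row2: w_G1=-1 w_G3=13/32 w_R=0
total: w_G1=0 w_G3=45/32 w_R=1
asked value: 1

class = planetary set [G3 = 26+2·19 = 64; Willis about the carrier]
row 1: whole set turns with the arm by x
row 2 — arm fixed, fixed-axis ratios: sun y, ring −(26/64)·y, arm 0
boundary: total ω_sun = x + y = 0 and total ω_arm = x = 1  ⇒  y = -1, x = 1
row 2 ring = −(26/64)·(-1) = 13/32
totals (row 1 + row 2): sun 1 + (-1) = 0, ring 1 + 13/32 = 45/32, arm 1 + 0 = 1
asked cell (row1, ring) = 1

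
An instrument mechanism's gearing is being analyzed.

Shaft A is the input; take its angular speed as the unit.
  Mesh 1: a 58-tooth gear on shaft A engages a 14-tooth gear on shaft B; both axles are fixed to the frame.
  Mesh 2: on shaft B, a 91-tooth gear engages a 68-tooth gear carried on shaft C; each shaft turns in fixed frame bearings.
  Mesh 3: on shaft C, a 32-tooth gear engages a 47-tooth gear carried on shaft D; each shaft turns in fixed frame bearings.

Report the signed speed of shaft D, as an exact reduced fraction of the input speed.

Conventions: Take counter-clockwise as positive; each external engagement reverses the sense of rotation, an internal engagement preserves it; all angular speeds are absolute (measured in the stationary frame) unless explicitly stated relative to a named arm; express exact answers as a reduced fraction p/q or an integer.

3-mesh fixed-axis compound train (all bearings frame-fixed)
mesh 1 [58T→14T]: |ω|/ω_in = 1×58/14 = 29/7, sense flips to −
mesh 2 [91T→68T]: |ω|/ω_in = (29/7)×91/68 = 377/68, sense flips to +
mesh 3 [32T→47T]: |ω|/ω_in = (377/68)×32/47 = 3016/799, sense flips to −
signed output speed (× input speed) = -3016/799

-3016/799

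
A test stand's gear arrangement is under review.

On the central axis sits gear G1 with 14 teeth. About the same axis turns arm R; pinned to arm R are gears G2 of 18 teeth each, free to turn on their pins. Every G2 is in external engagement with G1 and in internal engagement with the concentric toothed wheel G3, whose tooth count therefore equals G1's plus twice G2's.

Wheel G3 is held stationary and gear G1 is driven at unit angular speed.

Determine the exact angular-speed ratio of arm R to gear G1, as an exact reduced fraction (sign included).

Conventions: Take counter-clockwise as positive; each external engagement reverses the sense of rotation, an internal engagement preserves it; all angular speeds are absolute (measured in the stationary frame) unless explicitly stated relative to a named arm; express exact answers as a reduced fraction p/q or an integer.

7/32

topology: planetary set — G1 14T / G2 18T / G3 50T, arm = carrier (Willis)
ring teeth: 14 + 2·18 = 50
14(ω_sun−ω_arm) = −50(ω_ring−ω_arm),  ω_ring = 0, ω_sun = 1
14(1−ω_arm) = −50(0−ω_arm)  ⇒  64·ω_arm = 14  ⇒  ω_arm = 7/32
ω_out/ω_in = 7/32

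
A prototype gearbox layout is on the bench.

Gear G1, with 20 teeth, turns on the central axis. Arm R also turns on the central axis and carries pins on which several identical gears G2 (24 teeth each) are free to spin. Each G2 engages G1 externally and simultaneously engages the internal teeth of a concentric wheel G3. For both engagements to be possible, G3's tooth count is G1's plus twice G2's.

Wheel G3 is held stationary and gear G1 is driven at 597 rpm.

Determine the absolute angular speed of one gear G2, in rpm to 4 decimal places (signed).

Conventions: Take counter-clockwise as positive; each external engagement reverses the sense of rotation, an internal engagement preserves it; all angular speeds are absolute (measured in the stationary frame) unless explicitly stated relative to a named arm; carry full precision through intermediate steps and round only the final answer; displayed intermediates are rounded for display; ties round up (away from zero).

-248.7500 rpm

topology: planetary set — G1 20T / G2 24T / G3 68T, arm = carrier (Willis)
normalise by the input: solve with ω_sun = 1, then scale by 597 rpm
ring teeth: 20 + 2·24 = 68
20(ω_sun−ω_arm) = −68(ω_ring−ω_arm),  ω_ring = 0, ω_sun = 1
20(1−ω_arm) = −68(0−ω_arm)  ⇒  88·ω_arm = 20  ⇒  ω_arm = 5/22
sun–planet mesh: 20·(1−5/22) = −24·(ω_p−ω_arm)  ⇒  ω_p−ω_arm = -85/132
ω_p = 5/22 − 85/132 = -5/12
scale: ω_p = -5/12 × 597 rpm = -248.7500 rpm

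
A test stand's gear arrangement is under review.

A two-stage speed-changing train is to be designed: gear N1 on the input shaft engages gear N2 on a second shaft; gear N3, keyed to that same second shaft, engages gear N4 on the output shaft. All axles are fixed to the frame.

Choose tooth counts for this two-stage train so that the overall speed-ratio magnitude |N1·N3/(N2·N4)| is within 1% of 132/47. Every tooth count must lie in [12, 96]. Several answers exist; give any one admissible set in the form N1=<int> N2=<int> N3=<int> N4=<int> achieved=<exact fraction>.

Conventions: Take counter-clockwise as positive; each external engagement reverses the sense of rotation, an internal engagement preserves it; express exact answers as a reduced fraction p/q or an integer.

N1=18 N2=12 N3=88 N4=47 achieved=132/47

class = fixed-axis compound train [2-stage, 132/47 wanted]
target = 132/47 in lowest terms: an exact hit needs N1·N3 = k·132 and N2·N4 = k·47 for one integer k, every count in [12, 96]; additionally prefer no 1:1 stage (N1 ≠ N2, N3 ≠ N4)
k = 1…11: no 1:1-free in-range split of k·132 and k·47 into factor pairs; take k = 12
k = 12: N1·N3 = 1584 = 18·88, N2·N4 = 564 = 12·47
achieved = 18·88/(12·47) = 132/47; |achieved − target| = 0 ≤ 33/1175 ✓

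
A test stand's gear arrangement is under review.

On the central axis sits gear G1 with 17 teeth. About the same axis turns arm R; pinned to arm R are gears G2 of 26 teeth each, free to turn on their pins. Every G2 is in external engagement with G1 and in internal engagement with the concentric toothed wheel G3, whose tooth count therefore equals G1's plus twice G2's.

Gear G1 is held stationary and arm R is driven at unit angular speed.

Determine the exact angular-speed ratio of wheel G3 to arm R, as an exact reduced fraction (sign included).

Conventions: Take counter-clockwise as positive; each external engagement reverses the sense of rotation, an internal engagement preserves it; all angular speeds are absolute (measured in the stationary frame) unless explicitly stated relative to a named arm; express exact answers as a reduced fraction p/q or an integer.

86/69

class = planetary set [G3 = 17+2·26 = 69; Willis about the carrier]
ring teeth: 17 + 2·26 = 69
17(ω_sun−ω_arm) = −69(ω_ring−ω_arm),  ω_sun = 0, ω_arm = 1
ω_ring = 1 − (17/69)(0−1) = 86/69
ω_out/ω_in = 86/69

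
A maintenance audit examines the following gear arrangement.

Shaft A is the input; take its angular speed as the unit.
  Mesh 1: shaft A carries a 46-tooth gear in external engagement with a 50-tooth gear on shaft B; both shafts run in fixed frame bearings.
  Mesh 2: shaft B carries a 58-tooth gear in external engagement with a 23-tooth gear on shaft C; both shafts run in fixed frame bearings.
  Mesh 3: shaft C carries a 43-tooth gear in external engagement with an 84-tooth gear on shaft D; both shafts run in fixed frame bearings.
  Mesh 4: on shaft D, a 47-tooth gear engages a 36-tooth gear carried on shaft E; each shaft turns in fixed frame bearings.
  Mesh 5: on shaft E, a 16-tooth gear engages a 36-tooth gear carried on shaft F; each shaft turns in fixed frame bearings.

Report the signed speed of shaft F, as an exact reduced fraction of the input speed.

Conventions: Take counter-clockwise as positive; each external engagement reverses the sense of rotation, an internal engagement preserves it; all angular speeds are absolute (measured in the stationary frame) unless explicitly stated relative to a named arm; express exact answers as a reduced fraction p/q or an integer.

-58609/85050

5-mesh fixed-axis compound train (all bearings frame-fixed)
mesh 1 [46T→50T]: |ω|/ω_in = 1×46/50 = 23/25, sense flips to −
mesh 2 [58T→23T]: |ω|/ω_in = (23/25)×58/23 = 58/25, sense flips to +
mesh 3 [43T→84T]: |ω|/ω_in = (58/25)×43/84 = 1247/1050, sense flips to −
mesh 4 [47T→36T]: |ω|/ω_in = (1247/1050)×47/36 = 58609/37800, sense flips to +
mesh 5 [16T→36T]: |ω|/ω_in = (58609/37800)×16/36 = 58609/85050, sense flips to −
signed output speed (× input speed) = -58609/85050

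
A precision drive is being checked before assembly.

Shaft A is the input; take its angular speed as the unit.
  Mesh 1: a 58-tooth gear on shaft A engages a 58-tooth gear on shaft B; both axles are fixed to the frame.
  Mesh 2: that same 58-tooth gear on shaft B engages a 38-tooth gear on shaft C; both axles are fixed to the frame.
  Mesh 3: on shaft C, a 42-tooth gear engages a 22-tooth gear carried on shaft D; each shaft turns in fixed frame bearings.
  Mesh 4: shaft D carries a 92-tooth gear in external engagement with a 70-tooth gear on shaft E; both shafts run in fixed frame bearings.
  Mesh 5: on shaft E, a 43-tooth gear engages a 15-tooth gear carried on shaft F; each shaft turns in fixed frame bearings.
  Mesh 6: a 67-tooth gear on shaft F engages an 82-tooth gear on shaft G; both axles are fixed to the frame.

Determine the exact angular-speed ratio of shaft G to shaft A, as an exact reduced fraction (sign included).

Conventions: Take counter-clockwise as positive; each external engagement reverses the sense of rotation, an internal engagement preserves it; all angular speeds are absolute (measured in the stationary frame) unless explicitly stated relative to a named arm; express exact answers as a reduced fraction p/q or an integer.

1921627/214225

class = fixed-axis compound train [6 meshes; 6 ratios multiply, 6 sense flips]
mesh 1 [58T→58T]: running ratio 1, sense −
mesh 2 [58T→38T]: running ratio 29/19, sense +
mesh 3 [42T→22T]: running ratio 609/209, sense −
mesh 4 [92T→70T]: running ratio 4002/1045, sense +
mesh 5 [43T→15T]: running ratio 57362/5225, sense −
mesh 6 [67T→82T]: running ratio 1921627/214225, sense +
ω_out/ω_in = 1921627/214225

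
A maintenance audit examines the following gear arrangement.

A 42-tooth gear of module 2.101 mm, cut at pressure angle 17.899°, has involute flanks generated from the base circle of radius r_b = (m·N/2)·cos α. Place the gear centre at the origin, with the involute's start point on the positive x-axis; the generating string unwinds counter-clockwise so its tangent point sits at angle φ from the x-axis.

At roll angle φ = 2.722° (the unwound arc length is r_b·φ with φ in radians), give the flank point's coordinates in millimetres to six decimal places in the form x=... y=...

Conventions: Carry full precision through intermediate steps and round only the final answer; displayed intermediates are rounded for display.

recognized (one wheel, involute flank): single-mesh tooth geometry, m = 2.101, N = 42
pitch radius r_p = m·N/2 = 2.101·42/2 = 44.121000
base radius r_b = r_p·cos α = 44.121000·cos 17.899° = 41.985533
roll angle φ = 2.722° = 0.04750786 rad
x = r_b·(cos φ + φ·sin φ) = 42.032887
y = r_b·(sin φ − φ·cos φ) = 0.001500

x=42.032887 y=0.001500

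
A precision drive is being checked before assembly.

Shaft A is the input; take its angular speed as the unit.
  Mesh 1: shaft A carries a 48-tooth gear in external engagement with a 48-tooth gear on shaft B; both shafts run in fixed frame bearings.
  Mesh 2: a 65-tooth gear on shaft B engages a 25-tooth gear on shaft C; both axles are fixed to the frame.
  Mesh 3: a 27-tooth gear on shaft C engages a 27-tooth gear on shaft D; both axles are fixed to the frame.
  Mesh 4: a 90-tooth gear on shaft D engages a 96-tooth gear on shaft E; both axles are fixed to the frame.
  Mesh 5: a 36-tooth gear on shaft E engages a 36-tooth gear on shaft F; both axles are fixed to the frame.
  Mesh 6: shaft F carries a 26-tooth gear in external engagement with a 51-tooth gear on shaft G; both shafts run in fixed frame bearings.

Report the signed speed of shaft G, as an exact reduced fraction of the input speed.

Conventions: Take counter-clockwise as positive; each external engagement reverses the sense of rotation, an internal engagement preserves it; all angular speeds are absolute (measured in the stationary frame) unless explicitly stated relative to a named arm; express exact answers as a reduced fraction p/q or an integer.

6-mesh fixed-axis compound train (all bearings frame-fixed)
mesh 1 [48T→48T]: |ω|/ω_in = 1×48/48 = 1, sense flips to −
mesh 2 [65T→25T]: |ω|/ω_in = 1×65/25 = 13/5, sense flips to +
mesh 3 [27T→27T]: |ω|/ω_in = (13/5)×27/27 = 13/5, sense flips to −
mesh 4 [90T→96T]: |ω|/ω_in = (13/5)×90/96 = 39/16, sense flips to +
mesh 5 [36T→36T]: |ω|/ω_in = (39/16)×36/36 = 39/16, sense flips to −
mesh 6 [26T→51T]: |ω|/ω_in = (39/16)×26/51 = 169/136, sense flips to +
signed output speed (× input speed) = 169/136

169/136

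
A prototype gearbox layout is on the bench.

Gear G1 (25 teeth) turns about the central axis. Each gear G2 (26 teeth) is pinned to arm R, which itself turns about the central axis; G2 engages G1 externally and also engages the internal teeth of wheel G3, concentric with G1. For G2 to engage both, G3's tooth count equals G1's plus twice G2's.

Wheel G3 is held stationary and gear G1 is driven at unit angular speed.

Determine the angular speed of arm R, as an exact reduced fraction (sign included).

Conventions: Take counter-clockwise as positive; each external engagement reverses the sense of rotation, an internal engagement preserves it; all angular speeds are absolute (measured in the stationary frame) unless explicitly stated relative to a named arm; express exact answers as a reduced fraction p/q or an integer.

topology: planetary set — G1 25T / G2 26T / G3 77T, arm = carrier (Willis)
ring teeth: 25 + 2·26 = 77
25(ω_sun−ω_arm) = −77(ω_ring−ω_arm),  ω_ring = 0, ω_sun = 1
25(1−ω_arm) = −77(0−ω_arm)  ⇒  102·ω_arm = 25  ⇒  ω_arm = 25/102
exact speed ratio = 25/102

25/102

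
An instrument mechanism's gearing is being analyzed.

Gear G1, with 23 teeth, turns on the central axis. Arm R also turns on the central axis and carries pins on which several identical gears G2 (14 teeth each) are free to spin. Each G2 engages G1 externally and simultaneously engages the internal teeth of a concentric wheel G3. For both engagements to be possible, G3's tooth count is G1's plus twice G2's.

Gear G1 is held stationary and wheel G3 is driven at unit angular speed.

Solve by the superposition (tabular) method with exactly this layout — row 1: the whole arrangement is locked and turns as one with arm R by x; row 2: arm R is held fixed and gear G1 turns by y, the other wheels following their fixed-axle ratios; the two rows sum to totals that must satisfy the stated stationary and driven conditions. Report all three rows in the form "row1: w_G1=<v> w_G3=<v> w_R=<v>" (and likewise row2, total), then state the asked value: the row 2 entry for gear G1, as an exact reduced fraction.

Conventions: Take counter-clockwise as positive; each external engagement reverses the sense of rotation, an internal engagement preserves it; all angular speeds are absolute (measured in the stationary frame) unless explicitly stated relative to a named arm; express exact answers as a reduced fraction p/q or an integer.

planetary set (23T centre, 14T on arm, 51T internal) — Willis relation
row 1 — lock + rotate with arm: ω_sun = ω_ring = ω_arm = x
row 2: sun turns y, ring = −(23/51)·y, arm 0
boundary: total ω_sun = x + y = 0 and total ω_ring = x − (23/51)·y = 1  ⇒  y = -51/74, x = 51/74
row 2 ring = −(23/51)·(-51/74) = 23/74
totals (row 1 + row 2): sun 51/74 + (-51/74) = 0, ring 51/74 + 23/74 = 1, arm 51/74 + 0 = 51/74
asked cell (row2, sun) = -51/74

row1: w_G1=51/74 w_G3=51/74 w_R=51/74
row2: w_G1=-51/74 w_G3=23/74 w_R=0
total: w_G1=0 w_G3=1 w_R=51/74
asked value: -51/74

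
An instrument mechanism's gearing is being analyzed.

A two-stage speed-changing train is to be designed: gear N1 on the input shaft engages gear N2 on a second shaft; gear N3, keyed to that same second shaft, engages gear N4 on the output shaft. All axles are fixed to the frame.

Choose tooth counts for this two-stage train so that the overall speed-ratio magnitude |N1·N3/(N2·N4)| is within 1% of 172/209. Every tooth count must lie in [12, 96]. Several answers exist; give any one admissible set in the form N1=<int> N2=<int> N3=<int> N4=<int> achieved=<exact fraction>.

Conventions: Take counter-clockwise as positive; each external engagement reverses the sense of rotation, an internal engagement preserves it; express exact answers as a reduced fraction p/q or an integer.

N1=12 N2=19 N3=43 N4=33 achieved=172/209

topology: fixed-axis compound train — 2 stages, target 172/209
target = 172/209 in lowest terms: an exact hit needs N1·N3 = k·172 and N2·N4 = k·209 for one integer k, every count in [12, 96]; additionally prefer no 1:1 stage (N1 ≠ N2, N3 ≠ N4)
k = 1…2: no 1:1-free in-range split of k·172 and k·209 into factor pairs; take k = 3
k = 3: N1·N3 = 516 = 12·43, N2·N4 = 627 = 19·33
achieved = 12·43/(19·33) = 172/209; |achieved − target| = 0 ≤ 43/5225 ✓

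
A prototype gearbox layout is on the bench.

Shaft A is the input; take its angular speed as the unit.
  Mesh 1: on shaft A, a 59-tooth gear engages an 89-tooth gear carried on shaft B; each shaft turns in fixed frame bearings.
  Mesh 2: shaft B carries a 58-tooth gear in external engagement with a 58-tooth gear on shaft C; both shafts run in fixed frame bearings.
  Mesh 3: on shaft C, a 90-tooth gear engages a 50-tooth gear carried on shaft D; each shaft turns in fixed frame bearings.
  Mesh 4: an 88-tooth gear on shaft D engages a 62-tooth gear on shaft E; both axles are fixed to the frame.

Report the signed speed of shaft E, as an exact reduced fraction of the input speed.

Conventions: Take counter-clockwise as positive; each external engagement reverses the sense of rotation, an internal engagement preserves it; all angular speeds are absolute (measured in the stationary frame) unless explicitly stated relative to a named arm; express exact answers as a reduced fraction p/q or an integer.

4-mesh fixed-axis compound train (all bearings frame-fixed)
mesh 1 [59T→89T]: |ω|/ω_in = 1×59/89 = 59/89, sense flips to −
mesh 2 [58T→58T]: |ω|/ω_in = (59/89)×58/58 = 59/89, sense flips to +
mesh 3 [90T→50T]: |ω|/ω_in = (59/89)×90/50 = 531/445, sense flips to −
mesh 4 [88T→62T]: |ω|/ω_in = (531/445)×88/62 = 23364/13795, sense flips to +
signed output speed (× input speed) = 23364/13795

23364/13795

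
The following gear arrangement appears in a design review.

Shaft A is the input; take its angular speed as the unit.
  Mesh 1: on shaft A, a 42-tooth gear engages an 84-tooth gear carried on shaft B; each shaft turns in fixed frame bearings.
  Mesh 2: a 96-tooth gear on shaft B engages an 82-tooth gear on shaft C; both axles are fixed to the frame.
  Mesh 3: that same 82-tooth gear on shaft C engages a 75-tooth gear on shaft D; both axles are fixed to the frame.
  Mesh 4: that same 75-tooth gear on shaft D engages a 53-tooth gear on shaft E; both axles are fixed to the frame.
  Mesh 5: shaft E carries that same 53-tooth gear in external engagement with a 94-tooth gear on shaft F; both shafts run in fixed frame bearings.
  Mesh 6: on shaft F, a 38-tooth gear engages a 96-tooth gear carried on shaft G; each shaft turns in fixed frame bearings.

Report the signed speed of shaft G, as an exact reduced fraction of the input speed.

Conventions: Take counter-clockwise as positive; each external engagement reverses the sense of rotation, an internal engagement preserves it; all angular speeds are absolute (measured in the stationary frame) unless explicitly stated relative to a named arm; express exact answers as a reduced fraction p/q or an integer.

19/94

6-mesh fixed-axis compound train (all bearings frame-fixed)
mesh 1 [42T→84T]: |ω|/ω_in = 1×42/84 = 1/2, sense flips to −
mesh 2 [96T→82T]: |ω|/ω_in = (1/2)×96/82 = 24/41, sense flips to +
mesh 3 [82T→75T]: |ω|/ω_in = (24/41)×82/75 = 16/25, sense flips to −
mesh 4 [75T→53T]: |ω|/ω_in = (16/25)×75/53 = 48/53, sense flips to +
mesh 5 [53T→94T]: |ω|/ω_in = (48/53)×53/94 = 24/47, sense flips to −
mesh 6 [38T→96T]: |ω|/ω_in = (24/47)×38/96 = 19/94, sense flips to +
signed output speed (× input speed) = 19/94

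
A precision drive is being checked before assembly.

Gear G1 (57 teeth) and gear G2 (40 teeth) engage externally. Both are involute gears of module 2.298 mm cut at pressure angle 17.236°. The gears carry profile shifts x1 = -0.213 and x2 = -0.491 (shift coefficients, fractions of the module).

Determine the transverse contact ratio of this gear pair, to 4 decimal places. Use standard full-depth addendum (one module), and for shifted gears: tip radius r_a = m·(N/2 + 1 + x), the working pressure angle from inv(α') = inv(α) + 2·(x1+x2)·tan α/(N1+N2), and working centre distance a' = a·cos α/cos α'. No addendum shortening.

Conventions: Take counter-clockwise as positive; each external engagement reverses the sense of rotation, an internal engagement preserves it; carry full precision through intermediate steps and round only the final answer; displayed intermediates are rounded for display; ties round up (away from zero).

recognized (one external pair, fixed centres): single-mesh tooth geometry, m = 2.298, N1 = 57, N2 = 40
base radii: r_b1 = 62.551865, r_b2 = 43.896046
tip radii: r_a1 = 67.301526, r_a2 = 47.129682
inv(α') = inv(17.236°) + 2·(-0.213-0.491)·tan α/(57+40) = 0.00491214  ⇒  α' = 13.93538°
a' = a·cos α / cos α' = 111.4530·cos 17.236°/cos 13.93538° = 109.675898
action lengths: √(r_a1²−r_b1²) = 24.834645, √(r_a2²−r_b2²) = 17.156460
base pitch p_b = π·m·cos α = 6.895175
CR = (24.834645 + 17.156460 − 109.675898·sin 13.93538°)/6.895175 = 2.259281
contact ratio ≈ 2.2593

2.2593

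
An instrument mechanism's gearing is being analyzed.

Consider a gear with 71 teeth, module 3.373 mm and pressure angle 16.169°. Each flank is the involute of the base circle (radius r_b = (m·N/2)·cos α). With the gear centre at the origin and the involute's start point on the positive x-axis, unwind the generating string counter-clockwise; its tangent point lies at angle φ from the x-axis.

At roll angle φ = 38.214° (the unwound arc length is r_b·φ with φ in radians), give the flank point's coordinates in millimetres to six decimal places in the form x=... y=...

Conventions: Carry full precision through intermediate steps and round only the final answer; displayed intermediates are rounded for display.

x=137.809138 y=10.875567

recognized (one wheel, involute flank): single-mesh tooth geometry, m = 3.373, N = 71
pitch radius r_p = m·N/2 = 3.373·71/2 = 119.741500
base radius r_b = r_p·cos α = 119.741500·cos 16.169° = 115.005064
roll angle φ = 38.214° = 0.66696012 rad
x = r_b·(cos φ + φ·sin φ) = 137.809138
y = r_b·(sin φ − φ·cos φ) = 10.875567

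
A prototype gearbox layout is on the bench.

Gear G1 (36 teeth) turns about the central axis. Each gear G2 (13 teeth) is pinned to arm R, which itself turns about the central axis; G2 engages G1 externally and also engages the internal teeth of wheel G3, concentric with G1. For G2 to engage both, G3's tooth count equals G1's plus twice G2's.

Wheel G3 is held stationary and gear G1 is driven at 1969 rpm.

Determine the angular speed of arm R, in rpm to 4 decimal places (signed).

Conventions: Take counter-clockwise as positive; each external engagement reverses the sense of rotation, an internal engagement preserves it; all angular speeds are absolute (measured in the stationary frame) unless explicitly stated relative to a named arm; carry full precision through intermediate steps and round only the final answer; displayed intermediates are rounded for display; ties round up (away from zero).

+723.3061 rpm

recognized (axles ride arm R): planetary set, 36/13/62 teeth
normalise by the input: solve with ω_sun = 1, then scale by 1969 rpm
ring teeth: 36 + 2·13 = 62
36(ω_sun−ω_arm) = −62(ω_ring−ω_arm),  ω_ring = 0, ω_sun = 1
36(1−ω_arm) = −62(0−ω_arm)  ⇒  98·ω_arm = 36  ⇒  ω_arm = 18/49
scale: ω_arm = 18/49 × 1969 rpm = +723.3061 rpm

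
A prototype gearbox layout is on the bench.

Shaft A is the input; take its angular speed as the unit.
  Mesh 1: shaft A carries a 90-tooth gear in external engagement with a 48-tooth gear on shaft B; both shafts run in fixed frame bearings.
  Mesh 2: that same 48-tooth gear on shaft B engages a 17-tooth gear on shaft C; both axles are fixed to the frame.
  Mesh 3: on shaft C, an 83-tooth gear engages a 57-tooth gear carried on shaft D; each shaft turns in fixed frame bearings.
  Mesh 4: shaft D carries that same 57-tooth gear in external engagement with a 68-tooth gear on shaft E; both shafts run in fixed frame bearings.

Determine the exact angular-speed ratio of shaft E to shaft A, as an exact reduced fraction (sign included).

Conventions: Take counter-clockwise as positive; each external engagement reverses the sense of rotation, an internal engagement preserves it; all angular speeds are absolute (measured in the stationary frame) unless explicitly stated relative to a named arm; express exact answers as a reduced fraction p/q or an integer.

3735/578

class = fixed-axis compound train [4 meshes; 4 ratios multiply, 4 sense flips]
mesh 1 [90T→48T]: running ratio 15/8, sense −
mesh 2 [48T→17T]: running ratio 90/17, sense +
mesh 3 [83T→57T]: running ratio 2490/323, sense −
mesh 4 [57T→68T]: running ratio 3735/578, sense +
ω_out/ω_in = 3735/578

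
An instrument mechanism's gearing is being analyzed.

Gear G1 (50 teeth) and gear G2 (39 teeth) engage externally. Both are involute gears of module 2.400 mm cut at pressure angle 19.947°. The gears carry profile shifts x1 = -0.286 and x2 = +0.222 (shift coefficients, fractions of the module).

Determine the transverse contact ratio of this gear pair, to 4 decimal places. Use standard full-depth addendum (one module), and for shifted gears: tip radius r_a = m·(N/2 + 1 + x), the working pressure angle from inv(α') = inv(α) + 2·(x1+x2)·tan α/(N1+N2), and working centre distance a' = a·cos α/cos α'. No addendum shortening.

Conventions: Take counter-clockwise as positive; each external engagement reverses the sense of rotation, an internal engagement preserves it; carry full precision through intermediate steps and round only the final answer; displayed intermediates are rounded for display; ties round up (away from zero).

topology: single-mesh involute geometry — m = 2.400, 50T/39T pair
base radii: r_b1 = 56.400516, r_b2 = 43.992402
tip radii: r_a1 = 61.713600, r_a2 = 49.732800
inv(α') = inv(19.947°) + 2·(-0.286+0.222)·tan α/(50+39) = 0.01426024  ⇒  α' = 19.71708°
a' = a·cos α / cos α' = 106.8000·cos 19.947°/cos 19.71708° = 106.645548
action lengths: √(r_a1²−r_b1²) = 25.050953, √(r_a2²−r_b2²) = 23.195257
base pitch p_b = π·m·cos α = 7.087498
CR = (25.050953 + 23.195257 − 106.645548·sin 19.71708°)/7.087498 = 1.730733
contact ratio ≈ 1.7307

1.7307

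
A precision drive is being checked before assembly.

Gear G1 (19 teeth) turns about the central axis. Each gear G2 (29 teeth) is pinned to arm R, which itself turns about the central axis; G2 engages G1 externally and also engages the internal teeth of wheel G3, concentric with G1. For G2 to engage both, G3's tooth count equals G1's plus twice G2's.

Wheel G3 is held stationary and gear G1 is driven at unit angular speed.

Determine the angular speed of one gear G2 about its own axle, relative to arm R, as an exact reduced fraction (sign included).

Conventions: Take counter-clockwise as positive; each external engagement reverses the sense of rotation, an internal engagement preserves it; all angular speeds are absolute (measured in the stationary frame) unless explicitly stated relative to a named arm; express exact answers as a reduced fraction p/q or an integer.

-1463/2784

topology: planetary set — G1 19T / G2 29T / G3 77T, arm = carrier (Willis)
ring teeth: 19 + 2·29 = 77
19(ω_sun−ω_arm) = −77(ω_ring−ω_arm),  ω_ring = 0, ω_sun = 1
19(1−ω_arm) = −77(0−ω_arm)  ⇒  96·ω_arm = 19  ⇒  ω_arm = 19/96
sun–planet mesh: 19·(1−19/96) = −29·(ω_p−ω_arm)  ⇒  ω_p−ω_arm = -1463/2784
exact speed ratio = -1463/2784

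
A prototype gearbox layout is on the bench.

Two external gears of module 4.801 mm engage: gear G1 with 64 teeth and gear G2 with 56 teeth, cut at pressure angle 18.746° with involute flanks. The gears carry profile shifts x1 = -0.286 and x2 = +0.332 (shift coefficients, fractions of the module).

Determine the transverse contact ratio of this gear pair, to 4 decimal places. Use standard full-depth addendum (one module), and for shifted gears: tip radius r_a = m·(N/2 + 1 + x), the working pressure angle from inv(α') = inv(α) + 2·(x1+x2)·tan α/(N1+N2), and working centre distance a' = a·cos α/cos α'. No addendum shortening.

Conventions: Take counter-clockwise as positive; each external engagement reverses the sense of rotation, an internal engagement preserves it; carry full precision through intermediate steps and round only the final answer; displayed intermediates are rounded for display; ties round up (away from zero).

1.8307

class = single-mesh tooth geometry [involute pair 64T × 56T, m = 4.801]
base radii: r_b1 = 145.482217, r_b2 = 127.296940
tip radii: r_a1 = 157.059914, r_a2 = 140.822932
inv(α') = inv(18.746°) + 2·(-0.286+0.332)·tan α/(64+56) = 0.01245717  ⇒  α' = 18.87448°
a' = a·cos α / cos α' = 288.0600·cos 18.746°/cos 18.87448° = 288.280118
action lengths: √(r_a1²−r_b1²) = 59.183960, √(r_a2²−r_b2²) = 60.221153
base pitch p_b = π·m·cos α = 14.282683
CR = (59.183960 + 60.221153 − 288.280118·sin 18.87448°)/14.282683 = 1.830723
contact ratio ≈ 1.8307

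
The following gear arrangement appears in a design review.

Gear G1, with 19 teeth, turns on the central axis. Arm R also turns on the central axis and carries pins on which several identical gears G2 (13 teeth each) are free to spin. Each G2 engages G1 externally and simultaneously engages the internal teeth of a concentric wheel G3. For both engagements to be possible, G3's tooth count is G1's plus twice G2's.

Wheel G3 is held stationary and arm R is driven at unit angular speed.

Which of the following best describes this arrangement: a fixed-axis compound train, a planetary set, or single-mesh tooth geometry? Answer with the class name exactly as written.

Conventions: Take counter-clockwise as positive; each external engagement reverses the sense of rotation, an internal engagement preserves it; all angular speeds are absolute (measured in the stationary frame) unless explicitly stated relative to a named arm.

class = planetary set [G3 = 19+2·13 = 45; Willis about the carrier]
classification: planetary set

planetary set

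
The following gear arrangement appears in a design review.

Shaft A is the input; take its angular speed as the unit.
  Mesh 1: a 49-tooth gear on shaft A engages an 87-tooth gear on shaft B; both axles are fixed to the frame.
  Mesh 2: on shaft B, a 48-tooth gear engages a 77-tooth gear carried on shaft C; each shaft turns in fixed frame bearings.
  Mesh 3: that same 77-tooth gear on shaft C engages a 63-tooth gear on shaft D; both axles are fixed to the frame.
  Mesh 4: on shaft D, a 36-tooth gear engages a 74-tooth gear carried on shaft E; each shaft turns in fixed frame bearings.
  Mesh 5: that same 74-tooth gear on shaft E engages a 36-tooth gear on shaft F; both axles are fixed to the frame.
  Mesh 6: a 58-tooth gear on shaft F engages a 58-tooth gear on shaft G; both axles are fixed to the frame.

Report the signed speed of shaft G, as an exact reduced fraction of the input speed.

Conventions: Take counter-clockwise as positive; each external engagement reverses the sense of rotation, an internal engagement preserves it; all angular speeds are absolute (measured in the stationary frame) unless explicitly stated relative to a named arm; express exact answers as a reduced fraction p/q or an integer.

112/261

6-mesh fixed-axis compound train (all bearings frame-fixed)
mesh 1 [49T→87T]: |ω|/ω_in = 1×49/87 = 49/87, sense flips to −
mesh 2 [48T→77T]: |ω|/ω_in = (49/87)×48/77 = 112/319, sense flips to +
mesh 3 [77T→63T]: |ω|/ω_in = (112/319)×77/63 = 112/261, sense flips to −
mesh 4 [36T→74T]: |ω|/ω_in = (112/261)×36/74 = 224/1073, sense flips to +
mesh 5 [74T→36T]: |ω|/ω_in = (224/1073)×74/36 = 112/261, sense flips to −
mesh 6 [58T→58T]: |ω|/ω_in = (112/261)×58/58 = 112/261, sense flips to +
signed output speed (× input speed) = 112/261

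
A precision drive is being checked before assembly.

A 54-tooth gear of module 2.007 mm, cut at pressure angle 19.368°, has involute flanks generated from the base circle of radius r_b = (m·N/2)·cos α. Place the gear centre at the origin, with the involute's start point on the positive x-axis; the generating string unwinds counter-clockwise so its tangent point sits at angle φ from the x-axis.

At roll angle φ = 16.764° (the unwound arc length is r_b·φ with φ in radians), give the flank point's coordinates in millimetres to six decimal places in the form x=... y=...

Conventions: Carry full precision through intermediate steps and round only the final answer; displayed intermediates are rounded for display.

x=53.263947 y=0.423187

topology: single-mesh involute geometry — m = 2.007, N = 54
pitch radius r_p = m·N/2 = 2.007·54/2 = 54.189000
base radius r_b = r_p·cos α = 54.189000·cos 19.368° = 51.122337
roll angle φ = 16.764° = 0.29258700 rad
x = r_b·(cos φ + φ·sin φ) = 53.263947
y = r_b·(sin φ − φ·cos φ) = 0.423187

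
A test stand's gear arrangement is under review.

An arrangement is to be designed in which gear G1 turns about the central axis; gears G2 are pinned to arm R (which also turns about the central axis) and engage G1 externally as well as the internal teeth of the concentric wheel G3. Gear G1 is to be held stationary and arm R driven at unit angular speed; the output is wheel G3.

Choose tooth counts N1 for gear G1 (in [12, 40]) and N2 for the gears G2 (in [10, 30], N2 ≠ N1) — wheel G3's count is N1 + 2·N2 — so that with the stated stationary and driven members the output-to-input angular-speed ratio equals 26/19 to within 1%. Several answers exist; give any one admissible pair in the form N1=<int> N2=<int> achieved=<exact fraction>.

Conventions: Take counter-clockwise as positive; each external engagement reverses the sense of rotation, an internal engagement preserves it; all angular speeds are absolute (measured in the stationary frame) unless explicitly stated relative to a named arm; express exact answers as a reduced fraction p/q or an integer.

class = planetary set [ratio 26/19 wanted; Willis about the carrier]
Willis with ω_sun = 0: ω_ring/ω_arm = (N1+N3)/N3; set equal to 26/19  ⇒  N3/N1 = 1/(26/19 − 1) = 19/7
N3 = N1 + 2·N2  ⇒  N2/N1 = (N3/N1 − 1)/2 = (19/7 − 1)/2 = 6/7
smallest multiple with N1 ≥ 12 and N2 ≥ 10: k = 2  ⇒  N1 = 2·7 = 14, N2 = 2·6 = 12 (N1 ≤ 40, N2 ≤ 30, N2 ≠ N1 ✓), N3 = 14 + 2·12 = 38
check: (N1+N3)/N3 with N1 = 14, N3 = 38 gives 26/19; |achieved − target| = 0 ≤ 13/950 ✓

N1=14 N2=12 achieved=26/19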